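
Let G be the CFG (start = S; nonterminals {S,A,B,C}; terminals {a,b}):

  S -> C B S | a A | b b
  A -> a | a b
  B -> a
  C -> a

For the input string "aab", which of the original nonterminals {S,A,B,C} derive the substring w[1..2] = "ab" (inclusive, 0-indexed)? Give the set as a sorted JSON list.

Convert to CNF:
  S -> C X2 | T0 A | T1 T1
  A -> T0 T1 | a
  B -> a
  C -> a
  T0 -> a
  T1 -> b
  X2 -> B S

CYK table (by increasing span) (cells [i..j] with 1 ≤ i ≤ j ≤ 2 only):
  [1..1]={A,B,C,T0}  "a"  orig:{A,B,C}
  [2..2]={T1}  "b"  orig:{}
  [1..2]={A}  "ab"

Original NTs in T[1,2] deriving "ab": ["A"]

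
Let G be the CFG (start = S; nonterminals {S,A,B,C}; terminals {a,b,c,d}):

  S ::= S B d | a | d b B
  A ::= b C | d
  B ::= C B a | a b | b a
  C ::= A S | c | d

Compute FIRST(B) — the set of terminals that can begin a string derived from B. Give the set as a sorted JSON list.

FIRST sets, iterate to fixpoint:
iter 1:
  A via A→b C: +{b}
  A via A→d: +{d}
  B via B→a b: +{a}
  B via B→b a: +{b}
  C via C→A S: +{b,d}
  C via C→c: +{c}
  S via S→a: +{a}
  S via S→d b B: +{d}
  FIRST[S]={a,d}  FIRST[A]={b,d}  FIRST[B]={a,b}  FIRST[C]={b,c,d}
iter 2:
  B via B→C B a: +{c,d}
  FIRST[S]={a,d}  FIRST[A]={b,d}  FIRST[B]={a,b,c,d}  FIRST[C]={b,c,d}
iter 3: done
  FIRST[S]={a,d}  FIRST[A]={b,d}  FIRST[B]={a,b,c,d}  FIRST[C]={b,c,d}

FIRST(B) = ["a", "b", "c", "d"]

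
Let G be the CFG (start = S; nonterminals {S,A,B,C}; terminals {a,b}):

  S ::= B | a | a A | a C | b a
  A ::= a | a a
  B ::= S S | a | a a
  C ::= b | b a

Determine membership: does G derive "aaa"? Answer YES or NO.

Convert to CNF:
  S -> S S | T0 A | T0 C | T0 T0 | T1 T0 | a
  A -> T0 T0 | a
  B -> S S | T0 T0 | a
  C -> T1 T0 | b
  T0 -> a
  T1 -> b

Fill CYK table bottom-up:
  [0..0]={A,B,S,T0}  "a"  orig:{A,B,S}
  [1..1]={A,B,S,T0}  "a"  orig:{A,B,S}
  [2..2]={A,B,S,T0}  "a"  orig:{A,B,S}
  [0..1]={A,B,S}  "aa"
  [1..2]={A,B,S}  "aa"
  [0..2]={B,S}  "aaa"

S ∈ T[0,2] ⇒ YES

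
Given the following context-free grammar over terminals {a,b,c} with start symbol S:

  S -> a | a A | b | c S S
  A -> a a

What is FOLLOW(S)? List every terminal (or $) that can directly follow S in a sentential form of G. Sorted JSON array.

FIRST sets, iterate to fixpoint:
[1]
  A via A→a a: +{a}
  S via S→a: +{a}
  S via S→b: +{b}
  S via S→c S S: +{c}
  FIRST(S)={a,b,c}  FIRST(A)={a}
[2] done
  FIRST(S)={a,b,c}  FIRST(A)={a}

FOLLOW iteration:
seed FOLLOW(S) with $
pass 1:
  S→a A: FOLLOW(A) ⊇ FOLLOW(S) ⊇ {$}; new: +{$}
  S→c S S: FOLLOW(S) ⊇ FIRST(S) = {a,b,c}; new: +{a,b,c}
  S: {$,a,b,c}  A: {$}
pass 2:
  S→a A: FOLLOW(A) ⊇ FOLLOW(S) ⊇ {$,a,b,c}; new: +{a,b,c}
  S: {$,a,b,c}  A: {$,a,b,c}
pass 3: done
  S: {$,a,b,c}  A: {$,a,b,c}

FOLLOW(S) = ["$", "a", "b", "c"]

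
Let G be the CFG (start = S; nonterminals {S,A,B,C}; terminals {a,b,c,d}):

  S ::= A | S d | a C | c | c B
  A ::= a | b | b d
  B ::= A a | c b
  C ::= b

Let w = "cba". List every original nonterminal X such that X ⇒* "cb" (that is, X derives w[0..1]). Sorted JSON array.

CNF form of G:
  S -> S T1 | T0 T1 | T2 C | T3 B | a | b | c
  A -> T0 T1 | a | b
  B -> A T2 | T3 T0
  C -> b
  T0 -> b
  T1 -> d
  T2 -> a
  T3 -> c

Fill CYK table bottom-up — only the sub-triangle for w[0..1]:
  cell(0,0) c: {S,T3}  orig:{S}
  cell(1,1) b: {A,C,S,T0}  orig:{A,C,S}
  cell(0,1) cb: {B}

Original NTs in T[0,1] deriving "cb": ["B"]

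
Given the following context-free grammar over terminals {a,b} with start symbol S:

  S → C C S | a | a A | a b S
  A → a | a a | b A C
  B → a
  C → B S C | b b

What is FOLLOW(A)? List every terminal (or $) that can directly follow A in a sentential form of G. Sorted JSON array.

FIRST sets, iterate to fixpoint:
[1]
  A via A→a: +{a}
  A via A→b A C: +{b}
  B via B→a: +{a}
  C via C→B S C: +{a}
  C via C→b b: +{b}
  S via S→C C S: +{a,b}
  S: {a,b}  A: {a,b}  B: {a}  C: {a,b}
[2] (stable)
  S: {a,b}  A: {a,b}  B: {a}  C: {a,b}

FOLLOW iteration:
seed FOLLOW(S) with $
iter 1:
  A→b A C: FOLLOW(A) ⊇ FIRST(C) = {a,b}; new: +{a,b}
  A→b A C: FOLLOW(C) ⊇ FOLLOW(A) ⊇ {a,b}; new: +{a,b}
  C→B S C: FOLLOW(B) ⊇ FIRST(S) = {a,b}; new: +{a,b}
  C→B S C: FOLLOW(S) ⊇ FIRST(C) = {a,b}; new: +{a,b}
  S→a A: FOLLOW(A) ⊇ FOLLOW(S) ⊇ {$,a,b}; new: +{$}
  FOLLOW[S]={$,a,b}  FOLLOW[A]={$,a,b}  FOLLOW[B]={a,b}  FOLLOW[C]={a,b}
iter 2:
  A→b A C: FOLLOW(C) ⊇ FOLLOW(A) ⊇ {$,a,b}; new: +{$}
  FOLLOW[S]={$,a,b}  FOLLOW[A]={$,a,b}  FOLLOW[B]={a,b}  FOLLOW[C]={$,a,b}
iter 3: — fixpoint
  FOLLOW[S]={$,a,b}  FOLLOW[A]={$,a,b}  FOLLOW[B]={a,b}  FOLLOW[C]={$,a,b}

FOLLOW(A) = ["$", "a", "b"]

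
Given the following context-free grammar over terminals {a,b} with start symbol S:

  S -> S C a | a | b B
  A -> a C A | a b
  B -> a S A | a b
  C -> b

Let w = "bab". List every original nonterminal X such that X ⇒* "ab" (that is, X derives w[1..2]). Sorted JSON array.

Convert to CNF:
  S -> S X4 | T1 B | a
  A -> T0 T1 | T0 X2
  B -> T0 T1 | T0 X3
  C -> b
  T0 -> a
  T1 -> b
  X2 -> C A
  X3 -> S A
  X4 -> C T0

CYK table (by increasing span) (cells [i..j] with 1 ≤ i ≤ j ≤ 2 only):
  cell(1,1) a: {S,T0}  orig:{S}
  cell(2,2) b: {C,T1}  orig:{C}
  cell(1,2) ab: {A,B}

Original NTs in T[1,2] deriving "ab": ["A", "B"]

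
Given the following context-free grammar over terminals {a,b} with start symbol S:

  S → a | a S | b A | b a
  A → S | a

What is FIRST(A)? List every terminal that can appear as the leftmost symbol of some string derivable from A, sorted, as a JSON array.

FIRST iteration:
[1]
  A via A→a: +{a}
  S via S→a: +{a}
  S via S→b A: +{b}
  S: {a,b}  A: {a}
[2]
  A via A→S: +{b}
  S: {a,b}  A: {a,b}
[3] — fixpoint
  S: {a,b}  A: {a,b}

FIRST(A) = ["a", "b"]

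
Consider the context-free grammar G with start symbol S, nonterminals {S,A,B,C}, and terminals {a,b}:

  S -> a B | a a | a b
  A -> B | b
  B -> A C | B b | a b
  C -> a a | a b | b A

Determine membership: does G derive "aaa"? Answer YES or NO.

Convert to CNF:
  S -> T1 B | T1 T0 | T1 T1
  A -> A C | B T0 | T1 T0 | b
  B -> A C | B T0 | T1 T0
  C -> T0 A | T1 T0 | T1 T1
  T0 -> b
  T1 -> a

CYK fill:
  cell(0,0) a: {T1}  orig:{}
  cell(1,1) a: {T1}  orig:{}
  cell(2,2) a: {T1}  orig:{}
  cell(0,1) aa: {C,S}
  cell(1,2) aa: {C,S}
  cell(0,2) aaa: ∅

S ∉ T[0,2] ⇒ NO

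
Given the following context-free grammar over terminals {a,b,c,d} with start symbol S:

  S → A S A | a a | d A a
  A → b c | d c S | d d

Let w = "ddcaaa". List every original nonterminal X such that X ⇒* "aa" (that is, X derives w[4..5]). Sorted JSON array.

CNF form of G:
  S -> A X5 | T2 X6 | T3 T3
  A -> T0 T1 | T2 T2 | T2 X4
  T0 -> b
  T1 -> c
  T2 -> d
  T3 -> a
  X4 -> T1 S
  X5 -> S A
  X6 -> A T3

CYK fill (cells [i..j] with 4 ≤ i ≤ j ≤ 5 only):
  cell(4,4) a: {T3}  orig:{}
  cell(5,5) a: {T3}  orig:{}
  cell(4,5) aa: {S}

Original NTs in T[4,5] deriving "aa": ["S"]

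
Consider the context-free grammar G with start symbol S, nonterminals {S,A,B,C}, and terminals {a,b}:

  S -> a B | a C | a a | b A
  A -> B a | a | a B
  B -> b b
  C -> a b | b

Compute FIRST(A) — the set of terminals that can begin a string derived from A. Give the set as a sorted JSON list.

FIRST iteration:
[1]
  A via A→a: +{a}
  B via B→b b: +{b}
  C via C→a b: +{a}
  C via C→b: +{b}
  S via S→a B: +{a}
  S via S→b A: +{b}
  S: {a,b}  A: {a}  B: {b}  C: {a,b}
[2]
  A via A→B a: +{b}
  S: {a,b}  A: {a,b}  B: {b}  C: {a,b}
[3] (no change)
  S: {a,b}  A: {a,b}  B: {b}  C: {a,b}

FIRST(A) = ["a", "b"]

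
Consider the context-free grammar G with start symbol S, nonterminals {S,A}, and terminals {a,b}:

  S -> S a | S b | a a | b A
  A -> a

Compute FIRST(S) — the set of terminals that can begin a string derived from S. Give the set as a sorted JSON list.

Compute FIRST by fixpoint:
pass 1:
  A via A→a: +{a}
  S via S→a a: +{a}
  S via S→b A: +{b}
  S: {a,b}  A: {a}
pass 2: (no change)
  S: {a,b}  A: {a}

FIRST(S) = ["a", "b"]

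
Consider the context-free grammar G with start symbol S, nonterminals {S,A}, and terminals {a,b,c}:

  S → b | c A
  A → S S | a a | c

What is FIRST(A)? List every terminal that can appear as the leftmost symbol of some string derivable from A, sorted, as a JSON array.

FIRST iteration:
round 1:
  A via A→a a: +{a}
  A via A→c: +{c}
  S via S→b: +{b}
  S via S→c A: +{c}
  FIRST[S]={b,c}  FIRST[A]={a,c}
round 2:
  A via A→S S: +{b}
  FIRST[S]={b,c}  FIRST[A]={a,b,c}
round 3: done
  FIRST[S]={b,c}  FIRST[A]={a,b,c}

FIRST(A) = ["a", "b", "c"]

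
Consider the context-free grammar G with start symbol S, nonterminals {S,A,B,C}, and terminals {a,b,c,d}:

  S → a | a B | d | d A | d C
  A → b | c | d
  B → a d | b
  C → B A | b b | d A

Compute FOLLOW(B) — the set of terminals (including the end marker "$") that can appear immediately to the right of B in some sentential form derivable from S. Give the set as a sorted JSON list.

FIRST iteration:
iter 1:
  A via A→b: +{b}
  A via A→c: +{c}
  A via A→d: +{d}
  B via B→a d: +{a}
  B via B→b: +{b}
  C via C→B A: +{a,b}
  C via C→d A: +{d}
  S via S→a: +{a}
  S via S→d: +{d}
  S: {a,d}  A: {b,c,d}  B: {a,b}  C: {a,b,d}
iter 2: done
  S: {a,d}  A: {b,c,d}  B: {a,b}  C: {a,b,d}

FOLLOW sets:
initialize: $ ∈ FOLLOW(S)
pass 1:
  C→B A: FOLLOW(B) ⊇ FIRST(A) = {b,c,d}; new: +{b,c,d}
  S→a B: FOLLOW(B) ⊇ FOLLOW(S) ⊇ {$}; new: +{$}
  S→d A: FOLLOW(A) ⊇ FOLLOW(S) ⊇ {$}; new: +{$}
  S→d C: FOLLOW(C) ⊇ FOLLOW(S) ⊇ {$}; new: +{$}
  S: {$}  A: {$}  B: {$,b,c,d}  C: {$}
pass 2: (stable)
  S: {$}  A: {$}  B: {$,b,c,d}  C: {$}

FOLLOW(B) = ["$", "b", "c", "d"]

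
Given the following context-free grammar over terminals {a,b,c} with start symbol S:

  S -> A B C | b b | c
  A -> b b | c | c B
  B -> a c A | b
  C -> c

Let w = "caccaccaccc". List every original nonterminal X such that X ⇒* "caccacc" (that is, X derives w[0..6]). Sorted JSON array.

Convert to CNF:
  S -> A X4 | T0 T0 | c
  A -> T0 T0 | T1 B | c
  B -> T2 X3 | b
  C -> c
  T0 -> b
  T1 -> c
  T2 -> a
  X3 -> T1 A
  X4 -> B C

CYK table (by increasing span) (cells [i..j] with 0 ≤ i ≤ j ≤ 6 only):
  T[0,0] 'c' = {A,C,S,T1}  orig:{A,C,S}
  T[1,1] 'a' = {T2}  orig:{}
  T[2,2] 'c' = {A,C,S,T1}  orig:{A,C,S}
  T[3,3] 'c' = {A,C,S,T1}  orig:{A,C,S}
  T[4,4] 'a' = {T2}  orig:{}
  T[5,5] 'c' = {A,C,S,T1}  orig:{A,C,S}
  T[6,6] 'c' = {A,C,S,T1}  orig:{A,C,S}
  T[0,1] 'ca' = ∅
  T[1,2] 'ac' = ∅
  T[2,3] 'cc' = {X3}  orig:{}
  T[3,4] 'ca' = ∅
  T[4,5] 'ac' = ∅
  T[5,6] 'cc' = {X3}  orig:{}
  T[0,2] 'cac' = ∅
  T[1,3] 'acc' = {B}
  T[2,4] 'cca' = ∅
  T[3,5] 'cac' = ∅
  T[4,6] 'acc' = {B}
  T[0,3] 'cacc' = {A}
  T[1,4] 'acca' = ∅
  T[2,5] 'ccac' = ∅
  T[3,6] 'cacc' = {A}
  T[0,4] 'cacca' = ∅
  T[1,5] 'accac' = ∅
  T[2,6] 'ccacc' = {X3}  orig:{}
  T[0,5] 'caccac' = ∅
  T[1,6] 'accacc' = {B}
  T[0,6] 'caccacc' = {A}

Original NTs in T[0,6] deriving "caccacc": ["A"]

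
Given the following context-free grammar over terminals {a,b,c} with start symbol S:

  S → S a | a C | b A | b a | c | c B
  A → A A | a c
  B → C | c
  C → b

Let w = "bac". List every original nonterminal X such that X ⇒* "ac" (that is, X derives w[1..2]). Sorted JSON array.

CNF form of G:
  S -> S T0 | T0 C | T1 B | T2 A | T2 T0 | c
  A -> A A | T0 T1
  B -> b | c
  C -> b
  T0 -> a
  T1 -> c
  T2 -> b

Fill CYK table bottom-up (cells [i..j] with 1 ≤ i ≤ j ≤ 2 only):
  T[1,1] 'a' = {T0}  orig:{}
  T[2,2] 'c' = {B,S,T1}  orig:{B,S}
  T[1,2] 'ac' = {A}

Original NTs in T[1,2] deriving "ac": ["A"]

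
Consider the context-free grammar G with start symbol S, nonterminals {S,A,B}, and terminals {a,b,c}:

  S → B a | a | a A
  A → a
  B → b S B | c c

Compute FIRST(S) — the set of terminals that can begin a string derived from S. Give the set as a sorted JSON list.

Compute FIRST by fixpoint:
[1]
  A via A→a: +{a}
  B via B→b S B: +{b}
  B via B→c c: +{c}
  S via S→B a: +{b,c}
  S via S→a: +{a}
  FIRST(S)={a,b,c}  FIRST(A)={a}  FIRST(B)={b,c}
[2] — fixpoint
  FIRST(S)={a,b,c}  FIRST(A)={a}  FIRST(B)={b,c}

FIRST(S) = ["a", "b", "c"]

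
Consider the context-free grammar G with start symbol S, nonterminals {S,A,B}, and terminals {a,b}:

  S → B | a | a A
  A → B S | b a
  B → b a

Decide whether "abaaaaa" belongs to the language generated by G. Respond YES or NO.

CNF form of G:
  S -> T0 T1 | T1 A | a
  A -> B S | T0 T1
  B -> T0 T1
  T0 -> b
  T1 -> a

Fill CYK table bottom-up:
  [0..0]={S,T1}  "a"  orig:{S}
  [1..1]={T0}  "b"  orig:{}
  [2..2]={S,T1}  "a"  orig:{S}
  [3..3]={S,T1}  "a"  orig:{S}
  [4..4]={S,T1}  "a"  orig:{S}
  [5..5]={S,T1}  "a"  orig:{S}
  [6..6]={S,T1}  "a"  orig:{S}
  [0..1]=∅  "ab"
  [1..2]={A,B,S}  "ba"
  [2..3]=∅  "aa"
  [3..4]=∅  "aa"
  [4..5]=∅  "aa"
  [5..6]=∅  "aa"
  [0..2]={S}  "aba"
  [1..3]={A}  "baa"
  [2..4]=∅  "aaa"
  [3..5]=∅  "aaa"
  [4..6]=∅  "aaa"
  [0..3]={S}  "abaa"
  [1..4]=∅  "baaa"
  [2..5]=∅  "aaaa"
  [3..6]=∅  "aaaa"
  [0..4]=∅  "abaaa"
  [1..5]=∅  "baaaa"
  [2..6]=∅  "aaaaa"
  [0..5]=∅  "abaaaa"
  [1..6]=∅  "baaaaa"
  [0..6]=∅  "abaaaaa"

S ∉ T[0,6] ⇒ NO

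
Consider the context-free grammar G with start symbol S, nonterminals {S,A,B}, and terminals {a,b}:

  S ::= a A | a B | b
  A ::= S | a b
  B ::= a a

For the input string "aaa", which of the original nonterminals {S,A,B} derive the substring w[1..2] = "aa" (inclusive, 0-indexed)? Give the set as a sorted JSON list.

Convert to CNF:
  S -> T0 A | T0 B | b
  A -> T0 A | T0 B | T0 T1 | b
  B -> T0 T0
  T0 -> a
  T1 -> b

CYK fill (cells [i..j] with 1 ≤ i ≤ j ≤ 2 only):
  cell(1,1) a: {T0}  orig:{}
  cell(2,2) a: {T0}  orig:{}
  cell(1,2) aa: {B}

Original NTs in T[1,2] deriving "aa": ["B"]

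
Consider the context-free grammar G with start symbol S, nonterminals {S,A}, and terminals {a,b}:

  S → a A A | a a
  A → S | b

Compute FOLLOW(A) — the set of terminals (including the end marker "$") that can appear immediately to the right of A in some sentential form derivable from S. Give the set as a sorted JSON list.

FIRST sets, iterate to fixpoint:
[1]
  A via A→b: +{b}
  S via S→a A A: +{a}
  FIRST(S)={a}  FIRST(A)={b}
[2]
  A via A→S: +{a}
  FIRST(S)={a}  FIRST(A)={a,b}
[3] — fixpoint
  FIRST(S)={a}  FIRST(A)={a,b}

FOLLOW iteration:
seed FOLLOW(S) with $
round 1:
  S→a A A: FOLLOW(A) ⊇ FIRST(A) = {a,b}; new: +{a,b}
  S→a A A: FOLLOW(A) ⊇ FOLLOW(S) ⊇ {$}; new: +{$}
  FOLLOW[S]={$}  FOLLOW[A]={$,a,b}
round 2:
  A→S: FOLLOW(S) ⊇ FOLLOW(A) ⊇ {$,a,b}; new: +{a,b}
  FOLLOW[S]={$,a,b}  FOLLOW[A]={$,a,b}
round 3: done
  FOLLOW[S]={$,a,b}  FOLLOW[A]={$,a,b}

FOLLOW(A) = ["$", "a", "b"]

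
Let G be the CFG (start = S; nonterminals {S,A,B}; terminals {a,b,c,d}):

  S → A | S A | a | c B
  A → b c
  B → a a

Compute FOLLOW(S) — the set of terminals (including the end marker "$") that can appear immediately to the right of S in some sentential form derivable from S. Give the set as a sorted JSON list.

FIRST sets, iterate to fixpoint:
pass 1:
  A via A→b c: +{b}
  B via B→a a: +{a}
  S via S→A: +{b}
  S via S→a: +{a}
  S via S→c B: +{c}
  FIRST[S]={a,b,c}  FIRST[A]={b}  FIRST[B]={a}
pass 2: — fixpoint
  FIRST[S]={a,b,c}  FIRST[A]={b}  FIRST[B]={a}

FOLLOW sets:
seed FOLLOW(S) with $
iter 1:
  S→A: FOLLOW(A) ⊇ FOLLOW(S) ⊇ {$}; new: +{$}
  S→S A: FOLLOW(S) ⊇ FIRST(A) = {b}; new: +{b}
  S→S A: FOLLOW(A) ⊇ FOLLOW(S) ⊇ {$,b}; new: +{b}
  S→c B: FOLLOW(B) ⊇ FOLLOW(S) ⊇ {$,b}; new: +{$,b}
  FOLLOW[S]={$,b}  FOLLOW[A]={$,b}  FOLLOW[B]={$,b}
iter 2: (no change)
  FOLLOW[S]={$,b}  FOLLOW[A]={$,b}  FOLLOW[B]={$,b}

FOLLOW(S) = ["$", "b"]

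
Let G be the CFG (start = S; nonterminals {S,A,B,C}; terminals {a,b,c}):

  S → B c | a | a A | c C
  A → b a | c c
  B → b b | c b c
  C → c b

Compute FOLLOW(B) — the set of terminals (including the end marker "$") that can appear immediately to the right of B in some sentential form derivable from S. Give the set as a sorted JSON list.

FIRST sets, iterate to fixpoint:
iter 1:
  A via A→b a: +{b}
  A via A→c c: +{c}
  B via B→b b: +{b}
  B via B→c b c: +{c}
  C via C→c b: +{c}
  S via S→B c: +{b,c}
  S via S→a: +{a}
  FIRST(S)={a,b,c}  FIRST(A)={b,c}  FIRST(B)={b,c}  FIRST(C)={c}
iter 2: — fixpoint
  FIRST(S)={a,b,c}  FIRST(A)={b,c}  FIRST(B)={b,c}  FIRST(C)={c}

FOLLOW iteration:
initialize: $ ∈ FOLLOW(S)
[1]
  S→B c: FOLLOW(B) ⊇ FIRST(c) = {c}; new: +{c}
  S→a A: FOLLOW(A) ⊇ FOLLOW(S) ⊇ {$}; new: +{$}
  S→c C: FOLLOW(C) ⊇ FOLLOW(S) ⊇ {$}; new: +{$}
  FOLLOW[S]={$}  FOLLOW[A]={$}  FOLLOW[B]={c}  FOLLOW[C]={$}
[2] — fixpoint
  FOLLOW[S]={$}  FOLLOW[A]={$}  FOLLOW[B]={c}  FOLLOW[C]={$}

FOLLOW(B) = ["c"]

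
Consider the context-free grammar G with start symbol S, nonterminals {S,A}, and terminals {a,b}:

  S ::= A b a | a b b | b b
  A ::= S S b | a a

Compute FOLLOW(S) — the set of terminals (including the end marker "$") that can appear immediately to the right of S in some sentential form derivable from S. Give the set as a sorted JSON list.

FIRST iteration:
round 1:
  A via A→a a: +{a}
  S via S→A b a: +{a}
  S via S→b b: +{b}
  FIRST[S]={a,b}  FIRST[A]={a}
round 2:
  A via A→S S b: +{b}
  FIRST[S]={a,b}  FIRST[A]={a,b}
round 3: (stable)
  FIRST[S]={a,b}  FIRST[A]={a,b}

FOLLOW iteration:
FOLLOW(S) := {$}
round 1:
  A→S S b: FOLLOW(S) ⊇ FIRST(S) = {a,b}; new: +{a,b}
  S→A b a: FOLLOW(A) ⊇ FIRST(b) = {b}; new: +{b}
  S: {$,a,b}  A: {b}
round 2: — fixpoint
  S: {$,a,b}  A: {b}

FOLLOW(S) = ["$", "a", "b"]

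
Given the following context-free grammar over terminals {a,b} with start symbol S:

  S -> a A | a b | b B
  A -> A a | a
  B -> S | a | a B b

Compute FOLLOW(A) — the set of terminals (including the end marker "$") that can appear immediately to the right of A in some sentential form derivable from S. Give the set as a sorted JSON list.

FIRST sets, iterate to fixpoint:
iter 1:
  A via A→a: +{a}
  B via B→a: +{a}
  S via S→a A: +{a}
  S via S→b B: +{b}
  S: {a,b}  A: {a}  B: {a}
iter 2:
  B via B→S: +{b}
  S: {a,b}  A: {a}  B: {a,b}
iter 3: (no change)
  S: {a,b}  A: {a}  B: {a,b}

FOLLOW iteration:
seed FOLLOW(S) with $
[1]
  A→A a: FOLLOW(A) ⊇ FIRST(a) = {a}; new: +{a}
  B→a B b: FOLLOW(B) ⊇ FIRST(b) = {b}; new: +{b}
  S→a A: FOLLOW(A) ⊇ FOLLOW(S) ⊇ {$}; new: +{$}
  S→b B: FOLLOW(B) ⊇ FOLLOW(S) ⊇ {$}; new: +{$}
  S: {$}  A: {$,a}  B: {$,b}
[2]
  B→S: FOLLOW(S) ⊇ FOLLOW(B) ⊇ {$,b}; new: +{b}
  S→a A: FOLLOW(A) ⊇ FOLLOW(S) ⊇ {$,b}; new: +{b}
  S: {$,b}  A: {$,a,b}  B: {$,b}
[3] (stable)
  S: {$,b}  A: {$,a,b}  B: {$,b}

FOLLOW(A) = ["$", "a", "b"]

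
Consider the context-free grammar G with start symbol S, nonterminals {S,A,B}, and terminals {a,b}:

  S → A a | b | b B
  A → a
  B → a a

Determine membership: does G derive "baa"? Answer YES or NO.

CNF form of G:
  S -> A T0 | T1 B | b
  A -> a
  B -> T0 T0
  T0 -> a
  T1 -> b

CYK fill:
  [0..0]={S,T1}  "b"  orig:{S}
  [1..1]={A,T0}  "a"  orig:{A}
  [2..2]={A,T0}  "a"  orig:{A}
  [0..1]=∅  "ba"
  [1..2]={B,S}  "aa"
  [0..2]={S}  "baa"

S ∈ T[0,2] ⇒ YES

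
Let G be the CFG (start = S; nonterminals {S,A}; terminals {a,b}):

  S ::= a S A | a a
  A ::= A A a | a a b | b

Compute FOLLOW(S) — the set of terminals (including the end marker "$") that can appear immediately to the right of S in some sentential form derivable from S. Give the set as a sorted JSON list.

Compute FIRST by fixpoint:
pass 1:
  A via A→a a b: +{a}
  A via A→b: +{b}
  S via S→a S A: +{a}
  FIRST(S)={a}  FIRST(A)={a,b}
pass 2: — fixpoint
  FIRST(S)={a}  FIRST(A)={a,b}

Compute FOLLOW by fixpoint:
seed FOLLOW(S) with $
round 1:
  A→A A a: FOLLOW(A) ⊇ FIRST(A) = {a,b}; new: +{a,b}
  S→a S A: FOLLOW(S) ⊇ FIRST(A) = {a,b}; new: +{a,b}
  S→a S A: FOLLOW(A) ⊇ FOLLOW(S) ⊇ {$,a,b}; new: +{$}
  S: {$,a,b}  A: {$,a,b}
round 2: (no change)
  S: {$,a,b}  A: {$,a,b}

FOLLOW(S) = ["$", "a", "b"]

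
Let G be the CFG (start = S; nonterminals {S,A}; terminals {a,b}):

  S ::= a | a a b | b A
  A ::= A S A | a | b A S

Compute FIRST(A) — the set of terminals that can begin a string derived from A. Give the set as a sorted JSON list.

Compute FIRST by fixpoint:
pass 1:
  A via A→a: +{a}
  A via A→b A S: +{b}
  S via S→a: +{a}
  S via S→b A: +{b}
  FIRST(S)={a,b}  FIRST(A)={a,b}
pass 2: — fixpoint
  FIRST(S)={a,b}  FIRST(A)={a,b}

FIRST(A) = ["a", "b"]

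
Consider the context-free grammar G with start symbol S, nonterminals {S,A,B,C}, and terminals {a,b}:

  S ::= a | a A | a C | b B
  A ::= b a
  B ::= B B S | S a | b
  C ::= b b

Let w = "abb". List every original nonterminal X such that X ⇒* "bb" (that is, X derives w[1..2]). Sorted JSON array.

Convert to CNF:
  S -> T0 B | T1 A | T1 C | a
  A -> T0 T1
  B -> B X2 | S T1 | b
  C -> T0 T0
  T0 -> b
  T1 -> a
  X2 -> B S

Fill CYK table bottom-up — only the sub-triangle for w[1..2]:
  [1..1]={B,T0}  "b"  orig:{B}
  [2..2]={B,T0}  "b"  orig:{B}
  [1..2]={C,S}  "bb"

Original NTs in T[1,2] deriving "bb": ["C", "S"]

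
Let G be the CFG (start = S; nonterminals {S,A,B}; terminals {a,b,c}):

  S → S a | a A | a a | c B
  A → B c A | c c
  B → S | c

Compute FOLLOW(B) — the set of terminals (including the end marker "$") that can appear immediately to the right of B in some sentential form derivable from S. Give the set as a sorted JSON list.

Compute FIRST by fixpoint:
iter 1:
  A via A→c c: +{c}
  B via B→c: +{c}
  S via S→a A: +{a}
  S via S→c B: +{c}
  FIRST(S)={a,c}  FIRST(A)={c}  FIRST(B)={c}
iter 2:
  B via B→S: +{a}
  FIRST(S)={a,c}  FIRST(A)={c}  FIRST(B)={a,c}
iter 3:
  A via A→B c A: +{a}
  FIRST(S)={a,c}  FIRST(A)={a,c}  FIRST(B)={a,c}
iter 4: done
  FIRST(S)={a,c}  FIRST(A)={a,c}  FIRST(B)={a,c}

FOLLOW iteration:
seed FOLLOW(S) with $
pass 1:
  A→B c A: FOLLOW(B) ⊇ FIRST(c) = {c}; new: +{c}
  B→S: FOLLOW(S) ⊇ FOLLOW(B) ⊇ {c}; new: +{c}
  S→S a: FOLLOW(S) ⊇ FIRST(a) = {a}; new: +{a}
  S→a A: FOLLOW(A) ⊇ FOLLOW(S) ⊇ {$,a,c}; new: +{$,a,c}
  S→c B: FOLLOW(B) ⊇ FOLLOW(S) ⊇ {$,a,c}; new: +{$,a}
  FOLLOW(S)={$,a,c}  FOLLOW(A)={$,a,c}  FOLLOW(B)={$,a,c}
pass 2: (no change)
  FOLLOW(S)={$,a,c}  FOLLOW(A)={$,a,c}  FOLLOW(B)={$,a,c}

FOLLOW(B) = ["$", "a", "c"]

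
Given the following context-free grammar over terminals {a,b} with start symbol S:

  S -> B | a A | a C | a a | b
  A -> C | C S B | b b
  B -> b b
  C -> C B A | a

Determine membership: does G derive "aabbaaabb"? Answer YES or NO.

Convert to CNF:
  S -> T0 T0 | T1 A | T1 C | T1 T1 | b
  A -> C X2 | C X3 | T0 T0 | a
  B -> T0 T0
  C -> C X4 | a
  T0 -> b
  T1 -> a
  X2 -> B A
  X3 -> S B
  X4 -> B A

CYK table (by increasing span):
  cell(0,0) a: {A,C,T1}  orig:{A,C}
  cell(1,1) a: {A,C,T1}  orig:{A,C}
  cell(2,2) b: {S,T0}  orig:{S}
  cell(3,3) b: {S,T0}  orig:{S}
  cell(4,4) a: {A,C,T1}  orig:{A,C}
  cell(5,5) a: {A,C,T1}  orig:{A,C}
  cell(6,6) a: {A,C,T1}  orig:{A,C}
  cell(7,7) b: {S,T0}  orig:{S}
  cell(8,8) b: {S,T0}  orig:{S}
  cell(0,1) aa: {S}
  cell(1,2) ab: ∅
  cell(2,3) bb: {A,B,S}
  cell(3,4) ba: ∅
  cell(4,5) aa: {S}
  cell(5,6) aa: {S}
  cell(6,7) ab: ∅
  cell(7,8) bb: {A,B,S}
  cell(0,2) aab: ∅
  cell(1,3) abb: {S}
  cell(2,4) bba: {X2,X4}  orig:{}
  cell(3,5) baa: ∅
  cell(4,6) aaa: ∅
  cell(5,7) aab: ∅
  cell(6,8) abb: {S}
  cell(0,3) aabb: {X3}  orig:{}
  cell(1,4) abba: {A,C}
  cell(2,5) bbaa: ∅
  cell(3,6) baaa: ∅
  cell(4,7) aaab: ∅
  cell(5,8) aabb: {X3}  orig:{}
  cell(0,4) aabba: {S}
  cell(1,5) abbaa: ∅
  cell(2,6) bbaaa: ∅
  cell(3,7) baaab: ∅
  cell(4,8) aaabb: {A}
  cell(0,5) aabbaa: ∅
  cell(1,6) abbaaa: ∅
  cell(2,7) bbaaab: ∅
  cell(3,8) baaabb: ∅
  cell(0,6) aabbaaa: ∅
  cell(1,7) abbaaab: ∅
  cell(2,8) bbaaabb: {X2,X4}  orig:{}
  cell(0,7) aabbaaab: ∅
  cell(1,8) abbaaabb: {A,C}
  cell(0,8) aabbaaabb: {S}

S ∈ T[0,8] ⇒ YES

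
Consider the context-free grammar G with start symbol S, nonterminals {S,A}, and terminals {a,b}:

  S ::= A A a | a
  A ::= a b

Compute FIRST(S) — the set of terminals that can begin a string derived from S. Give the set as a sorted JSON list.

FIRST sets, iterate to fixpoint:
pass 1:
  A via A→a b: +{a}
  S via S→A A a: +{a}
  FIRST(S)={a}  FIRST(A)={a}
pass 2: (stable)
  FIRST(S)={a}  FIRST(A)={a}

FIRST(S) = ["a"]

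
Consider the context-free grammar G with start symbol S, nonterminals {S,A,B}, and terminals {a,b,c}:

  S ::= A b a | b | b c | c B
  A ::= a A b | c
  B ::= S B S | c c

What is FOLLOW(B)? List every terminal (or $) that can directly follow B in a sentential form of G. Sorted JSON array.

FIRST sets, iterate to fixpoint:
[1]
  A via A→a A b: +{a}
  A via A→c: +{c}
  B via B→c c: +{c}
  S via S→A b a: +{a,c}
  S via S→b: +{b}
  FIRST[S]={a,b,c}  FIRST[A]={a,c}  FIRST[B]={c}
[2]
  B via B→S B S: +{a,b}
  FIRST[S]={a,b,c}  FIRST[A]={a,c}  FIRST[B]={a,b,c}
[3] done
  FIRST[S]={a,b,c}  FIRST[A]={a,c}  FIRST[B]={a,b,c}

FOLLOW iteration:
FOLLOW(S) := {$}
[1]
  A→a A b: FOLLOW(A) ⊇ FIRST(b) = {b}; new: +{b}
  B→S B S: FOLLOW(S) ⊇ FIRST(B) = {a,b,c}; new: +{a,b,c}
  B→S B S: FOLLOW(B) ⊇ FIRST(S) = {a,b,c}; new: +{a,b,c}
  S→c B: FOLLOW(B) ⊇ FOLLOW(S) ⊇ {$,a,b,c}; new: +{$}
  FOLLOW(S)={$,a,b,c}  FOLLOW(A)={b}  FOLLOW(B)={$,a,b,c}
[2] (no change)
  FOLLOW(S)={$,a,b,c}  FOLLOW(A)={b}  FOLLOW(B)={$,a,b,c}

FOLLOW(B) = ["$", "a", "b", "c"]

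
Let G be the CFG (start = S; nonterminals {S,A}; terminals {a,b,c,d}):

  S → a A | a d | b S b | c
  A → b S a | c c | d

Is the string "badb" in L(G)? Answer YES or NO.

CNF form of G:
  S -> T0 X5 | T1 A | T1 T3 | c
  A -> T0 X4 | T2 T2 | d
  T0 -> b
  T1 -> a
  T2 -> c
  T3 -> d
  X4 -> S T1
  X5 -> S T0

CYK table (by increasing span):
  T[0,0] 'b' = {T0}  orig:{}
  T[1,1] 'a' = {T1}  orig:{}
  T[2,2] 'd' = {A,T3}  orig:{A}
  T[3,3] 'b' = {T0}  orig:{}
  T[0,1] 'ba' = ∅
  T[1,2] 'ad' = {S}
  T[2,3] 'db' = ∅
  T[0,2] 'bad' = ∅
  T[1,3] 'adb' = {X5}  orig:{}
  T[0,3] 'badb' = {S}

S ∈ T[0,3] ⇒ YES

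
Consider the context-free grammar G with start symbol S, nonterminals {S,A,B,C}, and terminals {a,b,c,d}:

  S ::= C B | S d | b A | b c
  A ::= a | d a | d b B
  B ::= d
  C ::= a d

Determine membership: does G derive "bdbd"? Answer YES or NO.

Convert to CNF:
  S -> C B | S T0 | T2 A | T2 T3
  A -> T0 T1 | T0 X4 | a
  B -> d
  C -> T1 T0
  T0 -> d
  T1 -> a
  T2 -> b
  T3 -> c
  X4 -> T2 B

CYK fill:
  cell(0,0) b: {T2}  orig:{}
  cell(1,1) d: {B,T0}  orig:{B}
  cell(2,2) b: {T2}  orig:{}
  cell(3,3) d: {B,T0}  orig:{B}
  cell(0,1) bd: {X4}  orig:{}
  cell(1,2) db: ∅
  cell(2,3) bd: {X4}  orig:{}
  cell(0,2) bdb: ∅
  cell(1,3) dbd: {A}
  cell(0,3) bdbd: {S}

S ∈ T[0,3] ⇒ YES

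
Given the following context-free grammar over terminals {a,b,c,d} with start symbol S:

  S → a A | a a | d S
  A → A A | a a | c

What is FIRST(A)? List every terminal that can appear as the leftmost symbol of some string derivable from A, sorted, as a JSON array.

FIRST iteration:
round 1:
  A via A→a a: +{a}
  A via A→c: +{c}
  S via S→a A: +{a}
  S via S→d S: +{d}
  FIRST(S)={a,d}  FIRST(A)={a,c}
round 2: (stable)
  FIRST(S)={a,d}  FIRST(A)={a,c}

FIRST(A) = ["a", "c"]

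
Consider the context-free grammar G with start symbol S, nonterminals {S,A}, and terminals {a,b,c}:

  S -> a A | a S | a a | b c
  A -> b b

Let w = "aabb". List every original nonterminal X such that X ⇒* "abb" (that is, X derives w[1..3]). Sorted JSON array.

CNF form of G:
  S -> T0 T2 | T1 A | T1 S | T1 T1
  A -> T0 T0
  T0 -> b
  T1 -> a
  T2 -> c

Fill CYK table bottom-up — only the sub-triangle for w[1..3]:
  [1..1]={T1}  "a"  orig:{}
  [2..2]={T0}  "b"  orig:{}
  [3..3]={T0}  "b"  orig:{}
  [1..2]=∅  "ab"
  [2..3]={A}  "bb"
  [1..3]={S}  "abb"

Original NTs in T[1,3] deriving "abb": ["S"]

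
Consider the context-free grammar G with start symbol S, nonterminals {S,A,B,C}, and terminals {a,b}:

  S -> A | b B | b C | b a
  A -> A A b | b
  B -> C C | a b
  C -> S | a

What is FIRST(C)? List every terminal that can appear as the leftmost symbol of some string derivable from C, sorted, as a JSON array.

FIRST sets, iterate to fixpoint:
round 1:
  A via A→b: +{b}
  B via B→a b: +{a}
  C via C→a: +{a}
  S via S→A: +{b}
  S: {b}  A: {b}  B: {a}  C: {a}
round 2:
  C via C→S: +{b}
  S: {b}  A: {b}  B: {a}  C: {a,b}
round 3:
  B via B→C C: +{b}
  S: {b}  A: {b}  B: {a,b}  C: {a,b}
round 4: — fixpoint
  S: {b}  A: {b}  B: {a,b}  C: {a,b}

FIRST(C) = ["a", "b"]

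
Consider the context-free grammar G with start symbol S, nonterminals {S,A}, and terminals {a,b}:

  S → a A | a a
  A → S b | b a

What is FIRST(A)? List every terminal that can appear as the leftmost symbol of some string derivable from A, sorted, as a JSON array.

FIRST sets, iterate to fixpoint:
round 1:
  A via A→b a: +{b}
  S via S→a A: +{a}
  FIRST[S]={a}  FIRST[A]={b}
round 2:
  A via A→S b: +{a}
  FIRST[S]={a}  FIRST[A]={a,b}
round 3: (no change)
  FIRST[S]={a}  FIRST[A]={a,b}

FIRST(A) = ["a", "b"]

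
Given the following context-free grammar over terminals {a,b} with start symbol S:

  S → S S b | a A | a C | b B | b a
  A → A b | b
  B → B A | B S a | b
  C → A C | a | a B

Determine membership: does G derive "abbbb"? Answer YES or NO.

Convert to CNF:
  S -> S X3 | T0 B | T0 T1 | T1 A | T1 C
  A -> A T0 | b
  B -> B A | B X2 | b
  C -> A C | T1 B | a
  T0 -> b
  T1 -> a
  X2 -> S T1
  X3 -> S T0

Fill CYK table bottom-up:
  T[0,0] 'a' = {C,T1}  orig:{C}
  T[1,1] 'b' = {A,B,T0}  orig:{A,B}
  T[2,2] 'b' = {A,B,T0}  orig:{A,B}
  T[3,3] 'b' = {A,B,T0}  orig:{A,B}
  T[4,4] 'b' = {A,B,T0}  orig:{A,B}
  T[0,1] 'ab' = {C,S}
  T[1,2] 'bb' = {A,B,S}
  T[2,3] 'bb' = {A,B,S}
  T[3,4] 'bb' = {A,B,S}
  T[0,2] 'abb' = {C,S,X3}  orig:{C,S}
  T[1,3] 'bbb' = {A,B,S,X3}  orig:{A,B,S}
  T[2,4] 'bbb' = {A,B,S,X3}  orig:{A,B,S}
  T[0,3] 'abbb' = {C,S,X3}  orig:{C,S}
  T[1,4] 'bbbb' = {A,B,S,X3}  orig:{A,B,S}
  T[0,4] 'abbbb' = {C,S,X3}  orig:{C,S}

S ∈ T[0,4] ⇒ YES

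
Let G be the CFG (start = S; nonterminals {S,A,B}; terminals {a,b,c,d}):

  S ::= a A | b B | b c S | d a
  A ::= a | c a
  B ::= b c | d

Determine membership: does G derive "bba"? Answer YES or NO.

Convert to CNF:
  S -> T1 A | T2 B | T2 X4 | T3 T1
  A -> T0 T1 | a
  B -> T2 T0 | d
  T0 -> c
  T1 -> a
  T2 -> b
  T3 -> d
  X4 -> T0 S

Fill CYK table bottom-up:
  [0..0]={T2}  "b"  orig:{}
  [1..1]={T2}  "b"  orig:{}
  [2..2]={A,T1}  "a"  orig:{A}
  [0..1]=∅  "bb"
  [1..2]=∅  "ba"
  [0..2]=∅  "bba"

S ∉ T[0,2] ⇒ NO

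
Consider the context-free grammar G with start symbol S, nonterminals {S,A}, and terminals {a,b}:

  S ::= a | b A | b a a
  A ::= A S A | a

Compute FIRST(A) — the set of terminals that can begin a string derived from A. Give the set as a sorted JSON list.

Compute FIRST by fixpoint:
pass 1:
  A via A→a: +{a}
  S via S→a: +{a}
  S via S→b A: +{b}
  FIRST(S)={a,b}  FIRST(A)={a}
pass 2: — fixpoint
  FIRST(S)={a,b}  FIRST(A)={a}

FIRST(A) = ["a"]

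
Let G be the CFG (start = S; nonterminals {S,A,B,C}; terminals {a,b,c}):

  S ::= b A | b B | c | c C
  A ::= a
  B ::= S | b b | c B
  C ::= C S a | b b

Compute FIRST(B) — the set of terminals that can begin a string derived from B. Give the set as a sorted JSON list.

Compute FIRST by fixpoint:
pass 1:
  A via A→a: +{a}
  B via B→b b: +{b}
  B via B→c B: +{c}
  C via C→b b: +{b}
  S via S→b A: +{b}
  S via S→c: +{c}
  FIRST(S)={b,c}  FIRST(A)={a}  FIRST(B)={b,c}  FIRST(C)={b}
pass 2: done
  FIRST(S)={b,c}  FIRST(A)={a}  FIRST(B)={b,c}  FIRST(C)={b}

FIRST(B) = ["b", "c"]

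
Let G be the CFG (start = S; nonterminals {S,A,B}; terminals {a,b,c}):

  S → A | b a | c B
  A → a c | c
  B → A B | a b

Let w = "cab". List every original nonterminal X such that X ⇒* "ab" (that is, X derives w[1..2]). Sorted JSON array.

CNF form of G:
  S -> T0 T1 | T1 B | T2 T0 | c
  A -> T0 T1 | c
  B -> A B | T0 T2
  T0 -> a
  T1 -> c
  T2 -> b

CYK fill, restricted to cells inside w[1..2]:
  T[1,1] 'a' = {T0}  orig:{}
  T[2,2] 'b' = {T2}  orig:{}
  T[1,2] 'ab' = {B}

Original NTs in T[1,2] deriving "ab": ["B"]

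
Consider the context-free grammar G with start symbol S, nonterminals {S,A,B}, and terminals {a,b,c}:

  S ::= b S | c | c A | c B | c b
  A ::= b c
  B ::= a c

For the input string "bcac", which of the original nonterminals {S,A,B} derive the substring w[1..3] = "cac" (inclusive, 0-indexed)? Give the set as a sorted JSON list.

CNF form of G:
  S -> T0 S | T1 A | T1 B | T1 T0 | c
  A -> T0 T1
  B -> T2 T1
  T0 -> b
  T1 -> c
  T2 -> a

Fill CYK table bottom-up, restricted to cells inside w[1..3]:
  cell(1,1) c: {S,T1}  orig:{S}
  cell(2,2) a: {T2}  orig:{}
  cell(3,3) c: {S,T1}  orig:{S}
  cell(1,2) ca: ∅
  cell(2,3) ac: {B}
  cell(1,3) cac: {S}

Original NTs in T[1,3] deriving "cac": ["S"]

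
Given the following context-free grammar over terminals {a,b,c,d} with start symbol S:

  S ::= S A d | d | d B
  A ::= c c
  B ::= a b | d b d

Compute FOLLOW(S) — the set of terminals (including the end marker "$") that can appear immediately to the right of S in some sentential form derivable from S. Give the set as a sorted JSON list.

FIRST sets, iterate to fixpoint:
pass 1:
  A via A→c c: +{c}
  B via B→a b: +{a}
  B via B→d b d: +{d}
  S via S→d: +{d}
  FIRST[S]={d}  FIRST[A]={c}  FIRST[B]={a,d}
pass 2: (no change)
  FIRST[S]={d}  FIRST[A]={c}  FIRST[B]={a,d}

FOLLOW sets:
FOLLOW(S) := {$}
iter 1:
  S→S A d: FOLLOW(S) ⊇ FIRST(A) = {c}; new: +{c}
  S→S A d: FOLLOW(A) ⊇ FIRST(d) = {d}; new: +{d}
  S→d B: FOLLOW(B) ⊇ FOLLOW(S) ⊇ {$,c}; new: +{$,c}
  FOLLOW[S]={$,c}  FOLLOW[A]={d}  FOLLOW[B]={$,c}
iter 2: (stable)
  FOLLOW[S]={$,c}  FOLLOW[A]={d}  FOLLOW[B]={$,c}

FOLLOW(S) = ["$", "c"]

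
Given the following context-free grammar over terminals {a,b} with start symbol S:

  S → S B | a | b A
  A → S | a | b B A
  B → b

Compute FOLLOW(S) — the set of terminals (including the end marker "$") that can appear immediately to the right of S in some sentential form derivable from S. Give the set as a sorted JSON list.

Compute FIRST by fixpoint:
round 1:
  A via A→a: +{a}
  A via A→b B A: +{b}
  B via B→b: +{b}
  S via S→a: +{a}
  S via S→b A: +{b}
  FIRST(S)={a,b}  FIRST(A)={a,b}  FIRST(B)={b}
round 2: done
  FIRST(S)={a,b}  FIRST(A)={a,b}  FIRST(B)={b}

FOLLOW sets:
initialize: $ ∈ FOLLOW(S)
pass 1:
  A→b B A: FOLLOW(B) ⊇ FIRST(A) = {a,b}; new: +{a,b}
  S→S B: FOLLOW(S) ⊇ FIRST(B) = {b}; new: +{b}
  S→S B: FOLLOW(B) ⊇ FOLLOW(S) ⊇ {$,b}; new: +{$}
  S→b A: FOLLOW(A) ⊇ FOLLOW(S) ⊇ {$,b}; new: +{$,b}
  FOLLOW[S]={$,b}  FOLLOW[A]={$,b}  FOLLOW[B]={$,a,b}
pass 2: (stable)
  FOLLOW[S]={$,b}  FOLLOW[A]={$,b}  FOLLOW[B]={$,a,b}

FOLLOW(S) = ["$", "b"]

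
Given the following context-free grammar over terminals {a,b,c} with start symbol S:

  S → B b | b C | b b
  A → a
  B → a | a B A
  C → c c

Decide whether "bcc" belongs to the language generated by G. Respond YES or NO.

CNF form of G:
  S -> B T2 | T2 C | T2 T2
  A -> a
  B -> T0 X3 | a
  C -> T1 T1
  T0 -> a
  T1 -> c
  T2 -> b
  X3 -> B A

CYK table (by increasing span):
  T[0,0] 'b' = {T2}  orig:{}
  T[1,1] 'c' = {T1}  orig:{}
  T[2,2] 'c' = {T1}  orig:{}
  T[0,1] 'bc' = ∅
  T[1,2] 'cc' = {C}
  T[0,2] 'bcc' = {S}

S ∈ T[0,2] ⇒ YES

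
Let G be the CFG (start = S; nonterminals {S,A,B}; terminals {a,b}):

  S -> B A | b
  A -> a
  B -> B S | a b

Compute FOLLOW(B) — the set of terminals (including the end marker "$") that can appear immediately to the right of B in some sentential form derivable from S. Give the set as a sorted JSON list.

FIRST iteration:
[1]
  A via A→a: +{a}
  B via B→a b: +{a}
  S via S→B A: +{a}
  S via S→b: +{b}
  FIRST(S)={a,b}  FIRST(A)={a}  FIRST(B)={a}
[2] — fixpoint
  FIRST(S)={a,b}  FIRST(A)={a}  FIRST(B)={a}

FOLLOW iteration:
FOLLOW(S) := {$}
pass 1:
  B→B S: FOLLOW(B) ⊇ FIRST(S) = {a,b}; new: +{a,b}
  B→B S: FOLLOW(S) ⊇ FOLLOW(B) ⊇ {a,b}; new: +{a,b}
  S→B A: FOLLOW(A) ⊇ FOLLOW(S) ⊇ {$,a,b}; new: +{$,a,b}
  FOLLOW(S)={$,a,b}  FOLLOW(A)={$,a,b}  FOLLOW(B)={a,b}
pass 2: (stable)
  FOLLOW(S)={$,a,b}  FOLLOW(A)={$,a,b}  FOLLOW(B)={a,b}

FOLLOW(B) = ["a", "b"]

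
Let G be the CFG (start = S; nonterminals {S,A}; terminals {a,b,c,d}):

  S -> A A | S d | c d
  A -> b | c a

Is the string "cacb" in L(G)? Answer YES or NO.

Convert to CNF:
  S -> A A | S T2 | T0 T2
  A -> T0 T1 | b
  T0 -> c
  T1 -> a
  T2 -> d

CYK table (by increasing span):
  [0..0]={T0}  "c"  orig:{}
  [1..1]={T1}  "a"  orig:{}
  [2..2]={T0}  "c"  orig:{}
  [3..3]={A}  "b"
  [0..1]={A}  "ca"
  [1..2]=∅  "ac"
  [2..3]=∅  "cb"
  [0..2]=∅  "cac"
  [1..3]=∅  "acb"
  [0..3]=∅  "cacb"

S ∉ T[0,3] ⇒ NO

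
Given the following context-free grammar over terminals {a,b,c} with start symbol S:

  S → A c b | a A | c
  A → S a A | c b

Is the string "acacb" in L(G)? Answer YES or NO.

Convert to CNF:
  S -> A X4 | T0 A | c
  A -> S X3 | T1 T2
  T0 -> a
  T1 -> c
  T2 -> b
  X3 -> T0 A
  X4 -> T1 T2

CYK table (by increasing span):
  cell(0,0) a: {T0}  orig:{}
  cell(1,1) c: {S,T1}  orig:{S}
  cell(2,2) a: {T0}  orig:{}
  cell(3,3) c: {S,T1}  orig:{S}
  cell(4,4) b: {T2}  orig:{}
  cell(0,1) ac: ∅
  cell(1,2) ca: ∅
  cell(2,3) ac: ∅
  cell(3,4) cb: {A,X4}  orig:{A}
  cell(0,2) aca: ∅
  cell(1,3) cac: ∅
  cell(2,4) acb: {S,X3}  orig:{S}
  cell(0,3) acac: ∅
  cell(1,4) cacb: {A}
  cell(0,4) acacb: {S,X3}  orig:{S}

S ∈ T[0,4] ⇒ YES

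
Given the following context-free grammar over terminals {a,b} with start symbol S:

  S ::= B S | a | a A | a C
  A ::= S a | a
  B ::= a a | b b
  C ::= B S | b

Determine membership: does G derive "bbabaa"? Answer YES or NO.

Convert to CNF:
  S -> B S | T0 A | T0 C | a
  A -> S T0 | a
  B -> T0 T0 | T1 T1
  C -> B S | b
  T0 -> a
  T1 -> b

Fill CYK table bottom-up:
  [0..0]={C,T1}  "b"  orig:{C}
  [1..1]={C,T1}  "b"  orig:{C}
  [2..2]={A,S,T0}  "a"  orig:{A,S}
  [3..3]={C,T1}  "b"  orig:{C}
  [4..4]={A,S,T0}  "a"  orig:{A,S}
  [5..5]={A,S,T0}  "a"  orig:{A,S}
  [0..1]={B}  "bb"
  [1..2]=∅  "ba"
  [2..3]={S}  "ab"
  [3..4]=∅  "ba"
  [4..5]={A,B,S}  "aa"
  [0..2]={C,S}  "bba"
  [1..3]=∅  "bab"
  [2..4]={A}  "aba"
  [3..5]=∅  "baa"
  [0..3]={C,S}  "bbab"
  [1..4]=∅  "baba"
  [2..5]=∅  "abaa"
  [0..4]={A}  "bbaba"
  [1..5]=∅  "babaa"
  [0..5]=∅  "bbabaa"

S ∉ T[0,5] ⇒ NO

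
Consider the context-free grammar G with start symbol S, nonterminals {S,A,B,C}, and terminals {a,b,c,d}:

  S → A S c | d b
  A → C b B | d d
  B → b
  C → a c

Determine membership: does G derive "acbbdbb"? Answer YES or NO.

Convert to CNF:
  S -> A X5 | T1 T0
  A -> C X4 | T1 T1
  B -> b
  C -> T2 T3
  T0 -> b
  T1 -> d
  T2 -> a
  T3 -> c
  X4 -> T0 B
  X5 -> S T3

CYK fill:
  T[0,0] 'a' = {T2}  orig:{}
  T[1,1] 'c' = {T3}  orig:{}
  T[2,2] 'b' = {B,T0}  orig:{B}
  T[3,3] 'b' = {B,T0}  orig:{B}
  T[4,4] 'd' = {T1}  orig:{}
  T[5,5] 'b' = {B,T0}  orig:{B}
  T[6,6] 'b' = {B,T0}  orig:{B}
  T[0,1] 'ac' = {C}
  T[1,2] 'cb' = ∅
  T[2,3] 'bb' = {X4}  orig:{}
  T[3,4] 'bd' = ∅
  T[4,5] 'db' = {S}
  T[5,6] 'bb' = {X4}  orig:{}
  T[0,2] 'acb' = ∅
  T[1,3] 'cbb' = ∅
  T[2,4] 'bbd' = ∅
  T[3,5] 'bdb' = ∅
  T[4,6] 'dbb' = ∅
  T[0,3] 'acbb' = {A}
  T[1,4] 'cbbd' = ∅
  T[2,5] 'bbdb' = ∅
  T[3,6] 'bdbb' = ∅
  T[0,4] 'acbbd' = ∅
  T[1,5] 'cbbdb' = ∅
  T[2,6] 'bbdbb' = ∅
  T[0,5] 'acbbdb' = ∅
  T[1,6] 'cbbdbb' = ∅
  T[0,6] 'acbbdbb' = ∅

S ∉ T[0,6] ⇒ NO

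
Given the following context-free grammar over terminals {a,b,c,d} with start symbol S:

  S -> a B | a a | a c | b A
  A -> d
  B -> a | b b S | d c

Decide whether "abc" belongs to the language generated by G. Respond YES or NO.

Convert to CNF:
  S -> T0 A | T3 B | T3 T2 | T3 T3
  A -> d
  B -> T0 X4 | T1 T2 | a
  T0 -> b
  T1 -> d
  T2 -> c
  T3 -> a
  X4 -> T0 S

CYK fill:
  T[0,0] 'a' = {B,T3}  orig:{B}
  T[1,1] 'b' = {T0}  orig:{}
  T[2,2] 'c' = {T2}  orig:{}
  T[0,1] 'ab' = ∅
  T[1,2] 'bc' = ∅
  T[0,2] 'abc' = ∅

S ∉ T[0,2] ⇒ NO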